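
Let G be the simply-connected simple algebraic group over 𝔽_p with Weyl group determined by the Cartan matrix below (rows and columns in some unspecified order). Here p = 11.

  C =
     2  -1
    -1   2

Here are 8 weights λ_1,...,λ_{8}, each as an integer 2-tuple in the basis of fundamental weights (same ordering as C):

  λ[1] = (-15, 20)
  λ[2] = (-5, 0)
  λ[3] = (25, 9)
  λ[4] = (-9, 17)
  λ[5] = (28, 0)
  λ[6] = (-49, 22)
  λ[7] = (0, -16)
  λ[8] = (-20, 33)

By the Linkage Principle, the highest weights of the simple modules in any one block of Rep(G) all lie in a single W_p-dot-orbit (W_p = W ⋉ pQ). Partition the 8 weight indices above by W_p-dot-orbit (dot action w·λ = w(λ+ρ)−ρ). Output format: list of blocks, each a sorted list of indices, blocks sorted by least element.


C ↔ A_2 under row/col permutation; |W(A_2)| = 6.

Folding the 8 weights λ_j+ρ into Ā_11 (reps in the given 2-coord order):

  λ_1+ρ ↦ (1, 3);  λ_2+ρ ↦ (1, 3);  λ_3+ρ ↦ (7, 3);  λ_4+ρ ↦ (1, 3);  λ_5+ρ ↦ (1, 3);  λ_6+ρ ↦ (1, 3);  λ_7+ρ ↦ (7, 3);  λ_8+ρ ↦ (7, 3)

The 8 indices split into 2 linkage classes (same alcove rep ⇔ same W_11-dot-orbit):

[[1, 2, 4, 5, 6], [3, 7, 8]]


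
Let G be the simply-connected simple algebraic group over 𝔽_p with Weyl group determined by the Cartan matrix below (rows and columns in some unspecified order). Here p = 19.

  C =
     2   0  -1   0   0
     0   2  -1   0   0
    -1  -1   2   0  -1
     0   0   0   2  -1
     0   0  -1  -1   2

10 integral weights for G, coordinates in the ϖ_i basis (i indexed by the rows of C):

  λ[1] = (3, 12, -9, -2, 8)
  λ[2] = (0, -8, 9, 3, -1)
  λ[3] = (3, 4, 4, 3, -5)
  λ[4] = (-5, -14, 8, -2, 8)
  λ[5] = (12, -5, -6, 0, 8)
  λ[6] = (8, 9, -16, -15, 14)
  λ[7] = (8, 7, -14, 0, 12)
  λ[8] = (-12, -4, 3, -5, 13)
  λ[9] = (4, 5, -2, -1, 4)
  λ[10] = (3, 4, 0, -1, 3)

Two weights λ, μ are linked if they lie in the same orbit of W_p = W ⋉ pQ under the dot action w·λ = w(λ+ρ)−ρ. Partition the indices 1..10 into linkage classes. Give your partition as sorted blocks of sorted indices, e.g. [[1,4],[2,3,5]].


D_5 Cartan matrix, 5 simple roots permuted; ρ=(1,1,1,1,1).

Ā_19 reps of the 10 weights (D_5, coords as presented):

  1: (4, 5, 4, 1, 0) · 2: (1, 7, 3, 4, 0) · 3: (4, 5, 1, 0, 4) · 4: (4, 5, 4, 1, 0) · 5: (4, 5, 4, 1, 0) · 6: (4, 5, 1, 0, 4) · 7: (4, 5, 4, 1, 0) · 8: (1, 7, 3, 4, 0) · 9: (4, 5, 1, 0, 4) · 10: (4, 5, 1, 0, 4)

The 10 indices split into 3 linkage classes (same alcove rep ⇔ same W_19-dot-orbit):

[[1, 4, 5, 7], [2, 8], [3, 6, 9, 10]]


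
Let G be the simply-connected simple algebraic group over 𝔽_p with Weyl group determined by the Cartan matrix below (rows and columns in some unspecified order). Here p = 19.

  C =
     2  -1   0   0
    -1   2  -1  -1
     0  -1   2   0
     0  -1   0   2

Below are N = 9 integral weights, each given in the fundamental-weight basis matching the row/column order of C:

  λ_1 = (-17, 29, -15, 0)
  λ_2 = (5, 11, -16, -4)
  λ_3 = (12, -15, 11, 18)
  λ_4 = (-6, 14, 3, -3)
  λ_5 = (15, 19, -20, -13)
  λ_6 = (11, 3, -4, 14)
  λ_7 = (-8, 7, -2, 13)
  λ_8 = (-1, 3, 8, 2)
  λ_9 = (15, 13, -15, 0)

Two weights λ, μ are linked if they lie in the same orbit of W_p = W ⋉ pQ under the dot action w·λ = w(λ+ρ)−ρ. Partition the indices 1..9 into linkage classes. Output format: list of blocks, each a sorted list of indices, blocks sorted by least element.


Root system D_4: the 4×4 matrix C matches after relabeling.

Each λ_j+ρ reduced to Ā_19; 4-tuples below use C's row order:

  λ_1+ρ ↦ (4, 1, 2, 11) · λ_2+ρ ↦ (0, 3, 9, 3) · λ_3+ρ ↦ (1, 0, 2, 5) · λ_4+ρ ↦ (5, 0, 4, 2) · λ_5+ρ ↦ (1, 0, 2, 5) · λ_6+ρ ↦ (0, 3, 9, 3) · λ_7+ρ ↦ (4, 1, 2, 11) · λ_8+ρ ↦ (0, 3, 9, 3) · λ_9+ρ ↦ (4, 1, 2, 11)

Linkage partition of the 9 weights (4 classes, p=19):

[[1, 7, 9], [2, 6, 8], [3, 5], [4]]


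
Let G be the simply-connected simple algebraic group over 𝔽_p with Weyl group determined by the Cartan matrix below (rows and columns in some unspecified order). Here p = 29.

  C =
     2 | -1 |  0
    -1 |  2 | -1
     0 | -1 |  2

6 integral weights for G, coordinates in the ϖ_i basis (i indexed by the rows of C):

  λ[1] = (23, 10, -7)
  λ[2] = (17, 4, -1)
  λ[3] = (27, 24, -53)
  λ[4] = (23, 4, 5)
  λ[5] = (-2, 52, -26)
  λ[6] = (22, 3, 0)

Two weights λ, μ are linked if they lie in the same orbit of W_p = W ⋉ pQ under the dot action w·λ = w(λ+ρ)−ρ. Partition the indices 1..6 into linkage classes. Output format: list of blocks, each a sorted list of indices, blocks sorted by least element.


Cartan matrix: type A_3 (|W|=24); un-permuting the 3 rows.

Folding the 6 weights λ_j+ρ into Ā_29 (reps in the given 3-coord order):

    [1] (18, 5, 0)
    [2] (18, 5, 0)
    [3] (23, 4, 1)
    [4] (18, 5, 0)
    [5] (23, 4, 1)
    [6] (23, 4, 1)

2 distinct reps among the 6 weights ⇒ 2 W_29-linkage classes:

[[1, 2, 4], [3, 5, 6]]


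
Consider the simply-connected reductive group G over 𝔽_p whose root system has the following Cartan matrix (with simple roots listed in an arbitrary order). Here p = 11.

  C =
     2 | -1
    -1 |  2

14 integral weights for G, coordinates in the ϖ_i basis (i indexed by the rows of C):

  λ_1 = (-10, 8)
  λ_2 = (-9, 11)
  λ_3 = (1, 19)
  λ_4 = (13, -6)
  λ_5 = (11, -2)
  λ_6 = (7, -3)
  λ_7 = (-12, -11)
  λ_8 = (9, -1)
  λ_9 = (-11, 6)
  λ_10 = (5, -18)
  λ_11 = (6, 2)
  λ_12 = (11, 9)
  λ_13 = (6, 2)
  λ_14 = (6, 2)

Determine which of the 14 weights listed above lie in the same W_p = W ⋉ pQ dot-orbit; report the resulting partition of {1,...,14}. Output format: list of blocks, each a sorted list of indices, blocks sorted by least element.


Type A_2, rank 2, |W|=6; reorder rows/cols to standard.

Each λ_j+ρ reduced to Ā_11; 2-tuples below use C's row order:

  1: (9, 0)
  2: (7, 3)
  3: (9, 0)
  4: (6, 2)
  5: (10, 0)
  6: (6, 2)
  7: (0, 1)
  8: (10, 0)
  9: (7, 3)
  10: (5, 0)
  11: (7, 3)
  12: (0, 1)
  13: (7, 3)
  14: (7, 3)

6 distinct reps among the 14 weights ⇒ 6 W_11-linkage classes:

[[1, 3], [2, 9, 11, 13, 14], [4, 6], [5, 8], [7, 12], [10]]


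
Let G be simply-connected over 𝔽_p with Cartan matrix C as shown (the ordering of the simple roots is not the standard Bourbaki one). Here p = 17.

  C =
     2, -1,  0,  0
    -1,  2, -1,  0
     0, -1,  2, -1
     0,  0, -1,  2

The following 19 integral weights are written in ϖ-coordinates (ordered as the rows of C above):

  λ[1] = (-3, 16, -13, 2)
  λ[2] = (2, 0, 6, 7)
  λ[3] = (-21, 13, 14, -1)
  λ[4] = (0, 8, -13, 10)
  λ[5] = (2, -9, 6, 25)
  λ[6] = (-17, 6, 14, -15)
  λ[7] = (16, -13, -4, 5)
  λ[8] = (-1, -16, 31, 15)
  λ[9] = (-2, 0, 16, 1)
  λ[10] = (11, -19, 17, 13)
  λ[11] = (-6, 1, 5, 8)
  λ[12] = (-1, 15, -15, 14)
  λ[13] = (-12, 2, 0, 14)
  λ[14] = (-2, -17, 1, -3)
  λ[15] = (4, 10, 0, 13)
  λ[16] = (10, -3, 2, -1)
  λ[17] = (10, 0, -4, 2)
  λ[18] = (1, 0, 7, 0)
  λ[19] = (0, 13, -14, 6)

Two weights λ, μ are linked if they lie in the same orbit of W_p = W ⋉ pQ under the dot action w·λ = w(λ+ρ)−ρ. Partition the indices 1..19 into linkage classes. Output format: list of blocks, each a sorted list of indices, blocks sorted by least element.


C ↔ A_4 under row/col permutation; |W(A_4)| = 120.

Folding the 19 weights λ_j+ρ into Ā_17 (reps in the given 4-coord order):

  1: (2, 3, 3, 9)
  2: (1, 1, 7, 6)
  3: (2, 3, 3, 9)
  4: (2, 1, 8, 1)
  5: (2, 1, 8, 1)
  6: (2, 1, 8, 1)
  7: (2, 3, 3, 9)
  8: (0, 2, 14, 1)
  9: (0, 2, 14, 1)
  10: (9, 2, 1, 0)
  11: (2, 3, 3, 9)
  12: (0, 2, 14, 1)
  13: (1, 1, 7, 6)
  14: (0, 2, 14, 1)
  15: (9, 2, 1, 0)
  16: (9, 2, 1, 0)
  17: (9, 2, 1, 0)
  18: (2, 1, 8, 1)
  19: (1, 1, 7, 6)

Partition of {1..19} into 5 W_17-dot-orbits:

[[1, 3, 7, 11], [2, 13, 19], [4, 5, 6, 18], [8, 9, 12, 14], [10, 15, 16, 17]]


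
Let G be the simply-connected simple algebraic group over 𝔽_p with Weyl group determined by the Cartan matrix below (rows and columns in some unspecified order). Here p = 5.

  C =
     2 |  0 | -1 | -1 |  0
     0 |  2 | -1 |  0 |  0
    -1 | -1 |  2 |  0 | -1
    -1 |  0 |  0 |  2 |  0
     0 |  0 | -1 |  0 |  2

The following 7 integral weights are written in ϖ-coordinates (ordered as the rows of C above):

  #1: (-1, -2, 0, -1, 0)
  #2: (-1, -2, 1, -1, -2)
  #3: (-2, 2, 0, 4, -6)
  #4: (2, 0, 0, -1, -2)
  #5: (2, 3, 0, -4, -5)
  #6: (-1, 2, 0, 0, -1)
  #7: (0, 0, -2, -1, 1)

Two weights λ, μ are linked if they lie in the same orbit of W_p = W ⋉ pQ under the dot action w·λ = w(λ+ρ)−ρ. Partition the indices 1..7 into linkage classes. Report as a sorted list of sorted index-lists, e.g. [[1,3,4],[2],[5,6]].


Cartan matrix: type D_5 (|W|=1920); un-permuting the 5 rows.

W_5-reps of the 7 weights in Ā_5 (same 5-coord order as C):

    1: (0, 1, 0, 0, 1)
    2: (0, 1, 0, 0, 1)
    3: (0, 1, 0, 0, 1)
    4: (0, 1, 0, 0, 1)
    5: (0, 1, 0, 0, 1)
    6: (1, 3, 0, 0, 0)
    7: (0, 0, 1, 0, 1)

These 7 weights hit 3 W_5-dot-orbits; sizes (5, 1, 1):

[[1, 2, 3, 4, 5], [6], [7]]


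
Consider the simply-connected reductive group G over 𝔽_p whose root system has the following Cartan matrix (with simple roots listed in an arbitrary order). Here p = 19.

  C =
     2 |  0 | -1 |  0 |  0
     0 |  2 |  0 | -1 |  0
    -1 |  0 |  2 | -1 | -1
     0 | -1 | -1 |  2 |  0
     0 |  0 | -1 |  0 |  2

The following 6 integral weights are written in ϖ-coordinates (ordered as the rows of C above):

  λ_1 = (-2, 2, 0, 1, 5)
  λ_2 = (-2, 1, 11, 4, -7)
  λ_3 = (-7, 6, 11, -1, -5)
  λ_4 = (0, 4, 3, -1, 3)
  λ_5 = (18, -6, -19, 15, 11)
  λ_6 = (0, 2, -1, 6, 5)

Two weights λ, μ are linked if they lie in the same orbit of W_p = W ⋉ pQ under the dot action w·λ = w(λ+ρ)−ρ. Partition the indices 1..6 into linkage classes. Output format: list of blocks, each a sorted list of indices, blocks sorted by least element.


C ↔ D_5 under row/col permutation; |W(D_5)| = 1920.

Folding the 6 weights λ_j+ρ into Ā_19 (reps in the given 5-coord order):

    λ_1 → (1, 3, 0, 2, 6)
    λ_2 → (1, 3, 0, 2, 6)
    λ_3 → (6, 5, 0, 2, 4)
    λ_4 → (1, 5, 4, 0, 4)
    λ_5 → (1, 3, 0, 2, 6)
    λ_6 → (1, 3, 0, 2, 6)

Linkage partition of the 6 weights (3 classes, p=19):

[[1, 2, 5, 6], [3], [4]]


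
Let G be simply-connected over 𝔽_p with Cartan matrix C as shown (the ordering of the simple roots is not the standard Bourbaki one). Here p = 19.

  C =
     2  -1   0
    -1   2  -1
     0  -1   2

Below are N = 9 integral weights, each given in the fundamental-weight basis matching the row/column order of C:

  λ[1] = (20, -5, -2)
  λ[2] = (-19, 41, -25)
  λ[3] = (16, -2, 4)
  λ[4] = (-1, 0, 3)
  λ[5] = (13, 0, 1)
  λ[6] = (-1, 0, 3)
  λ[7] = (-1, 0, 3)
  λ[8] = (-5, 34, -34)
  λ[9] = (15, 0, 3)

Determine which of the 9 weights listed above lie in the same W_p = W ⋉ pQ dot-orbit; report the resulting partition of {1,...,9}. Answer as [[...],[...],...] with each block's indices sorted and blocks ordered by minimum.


Root system A_3: the 3×3 matrix C matches after relabeling.

W_19-reps of the 9 weights in Ā_19 (same 3-coord order as C):

  [1] (14, 1, 2);  [2] (0, 1, 4);  [3] (14, 1, 2);  [4] (0, 1, 4);  [5] (14, 1, 2);  [6] (0, 1, 4);  [7] (0, 1, 4);  [8] (2, 12, 3);  [9] (14, 1, 2)

Partition of {1..9} into 3 W_19-dot-orbits:

[[1, 3, 5, 9], [2, 4, 6, 7], [8]]


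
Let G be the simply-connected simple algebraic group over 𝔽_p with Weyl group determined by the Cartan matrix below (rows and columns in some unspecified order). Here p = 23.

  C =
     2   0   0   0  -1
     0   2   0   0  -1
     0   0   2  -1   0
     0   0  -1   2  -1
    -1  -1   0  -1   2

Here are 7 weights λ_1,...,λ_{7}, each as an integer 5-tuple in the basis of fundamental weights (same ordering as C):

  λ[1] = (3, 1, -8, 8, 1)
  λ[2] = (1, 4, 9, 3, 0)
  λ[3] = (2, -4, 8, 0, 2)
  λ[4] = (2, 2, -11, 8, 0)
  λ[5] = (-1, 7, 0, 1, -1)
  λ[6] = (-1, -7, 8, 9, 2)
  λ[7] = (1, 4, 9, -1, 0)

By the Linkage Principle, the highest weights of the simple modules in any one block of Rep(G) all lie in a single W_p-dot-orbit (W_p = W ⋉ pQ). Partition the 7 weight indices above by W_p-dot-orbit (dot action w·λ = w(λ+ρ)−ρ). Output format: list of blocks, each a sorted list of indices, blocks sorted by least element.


Type D_5, rank 5, |W|=1920; reorder rows/cols to standard.

λ_j+ρ reflected into Ā_23 (⟨·,θ^∨⟩≤23); 5-tuples as given:

    λ_1 → (4, 2, 7, 2, 2)
    λ_2 → (2, 5, 10, 0, 1)
    λ_3 → (3, 3, 9, 1, 0)
    λ_4 → (3, 3, 9, 1, 0)
    λ_5 → (0, 8, 1, 2, 0)
    λ_6 → (3, 3, 9, 1, 0)
    λ_7 → (2, 5, 10, 0, 1)

Linkage partition of the 7 weights (4 classes, p=23):

[[1], [2, 7], [3, 4, 6], [5]]


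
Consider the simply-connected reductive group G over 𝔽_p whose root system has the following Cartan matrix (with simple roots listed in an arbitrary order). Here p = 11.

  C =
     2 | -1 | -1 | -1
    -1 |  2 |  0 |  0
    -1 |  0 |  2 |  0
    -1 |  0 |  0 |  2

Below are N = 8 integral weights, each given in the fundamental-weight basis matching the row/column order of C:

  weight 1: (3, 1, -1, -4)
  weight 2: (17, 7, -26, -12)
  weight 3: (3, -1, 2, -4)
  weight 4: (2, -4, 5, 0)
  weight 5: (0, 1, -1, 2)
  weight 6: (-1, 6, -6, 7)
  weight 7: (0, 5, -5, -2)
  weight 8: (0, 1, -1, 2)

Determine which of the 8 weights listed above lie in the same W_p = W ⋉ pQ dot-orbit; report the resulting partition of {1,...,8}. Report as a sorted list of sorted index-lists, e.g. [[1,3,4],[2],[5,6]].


Cartan matrix: type D_4 (|W|=192); un-permuting the 4 rows.

W_11-reps of the 8 weights in Ā_11 (same 4-coord order as C):

  [1] (1, 2, 0, 3) · [2] (1, 0, 3, 3) · [3] (1, 0, 3, 3) · [4] (0, 3, 6, 1) · [5] (1, 2, 0, 3) · [6] (1, 2, 0, 3) · [7] (1, 2, 0, 3) · [8] (1, 2, 0, 3)

The 8 indices split into 3 linkage classes (same alcove rep ⇔ same W_11-dot-orbit):

[[1, 5, 6, 7, 8], [2, 3], [4]]


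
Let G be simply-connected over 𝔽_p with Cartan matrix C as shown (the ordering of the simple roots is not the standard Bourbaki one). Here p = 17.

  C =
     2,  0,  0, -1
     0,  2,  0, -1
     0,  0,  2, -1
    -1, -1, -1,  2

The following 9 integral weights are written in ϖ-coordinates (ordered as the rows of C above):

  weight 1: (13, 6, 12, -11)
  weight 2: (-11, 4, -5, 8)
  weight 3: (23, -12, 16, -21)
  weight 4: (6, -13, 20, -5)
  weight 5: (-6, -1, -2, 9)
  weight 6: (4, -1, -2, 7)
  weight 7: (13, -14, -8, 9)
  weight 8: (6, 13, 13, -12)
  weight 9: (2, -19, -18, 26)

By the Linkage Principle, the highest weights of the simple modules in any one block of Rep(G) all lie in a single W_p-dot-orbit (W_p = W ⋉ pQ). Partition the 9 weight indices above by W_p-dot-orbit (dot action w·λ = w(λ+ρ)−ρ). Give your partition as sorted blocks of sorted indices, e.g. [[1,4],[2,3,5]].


C ↔ D_4 under row/col permutation; |W(D_4)| = 192.

W_17-reps of the 9 weights in Ā_17 (same 4-coord order as C):

    [1] (4, 3, 3, 0)
    [2] (5, 0, 1, 4)
    [3] (4, 3, 3, 0)
    [4] (5, 0, 1, 4)
    [5] (5, 0, 1, 4)
    [6] (5, 0, 1, 4)
    [7] (4, 3, 3, 0)
    [8] (4, 3, 3, 0)
    [9] (5, 0, 1, 4)

These 9 weights hit 2 W_17-dot-orbits; sizes (4, 5):

[[1, 3, 7, 8], [2, 4, 5, 6, 9]]


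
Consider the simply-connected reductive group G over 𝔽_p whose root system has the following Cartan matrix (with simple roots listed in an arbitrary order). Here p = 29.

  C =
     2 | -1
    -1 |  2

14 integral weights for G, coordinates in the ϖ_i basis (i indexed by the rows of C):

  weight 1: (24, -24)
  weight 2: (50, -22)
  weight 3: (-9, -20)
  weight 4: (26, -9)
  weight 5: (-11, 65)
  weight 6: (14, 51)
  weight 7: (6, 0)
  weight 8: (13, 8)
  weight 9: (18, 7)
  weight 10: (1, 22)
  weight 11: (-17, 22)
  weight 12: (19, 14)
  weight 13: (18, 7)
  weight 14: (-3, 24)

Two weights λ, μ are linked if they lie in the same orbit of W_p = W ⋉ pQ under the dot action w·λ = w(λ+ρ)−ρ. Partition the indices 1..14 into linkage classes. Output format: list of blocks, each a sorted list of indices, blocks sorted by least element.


C ↔ A_2 under row/col permutation; |W(A_2)| = 6.

Alcove-folded reps (p=29, 14 weights, presented ϖ-order):

    λ_1 → (2, 23)
    λ_2 → (7, 1)
    λ_3 → (19, 8)
    λ_4 → (19, 8)
    λ_5 → (19, 8)
    λ_6 → (14, 9)
    λ_7 → (7, 1)
    λ_8 → (14, 9)
    λ_9 → (19, 8)
    λ_10 → (2, 23)
    λ_11 → (16, 7)
    λ_12 → (14, 9)
    λ_13 → (19, 8)
    λ_14 → (2, 23)

Partition of {1..14} into 5 W_29-dot-orbits:

[[1, 10, 14], [2, 7], [3, 4, 5, 9, 13], [6, 8, 12], [11]]


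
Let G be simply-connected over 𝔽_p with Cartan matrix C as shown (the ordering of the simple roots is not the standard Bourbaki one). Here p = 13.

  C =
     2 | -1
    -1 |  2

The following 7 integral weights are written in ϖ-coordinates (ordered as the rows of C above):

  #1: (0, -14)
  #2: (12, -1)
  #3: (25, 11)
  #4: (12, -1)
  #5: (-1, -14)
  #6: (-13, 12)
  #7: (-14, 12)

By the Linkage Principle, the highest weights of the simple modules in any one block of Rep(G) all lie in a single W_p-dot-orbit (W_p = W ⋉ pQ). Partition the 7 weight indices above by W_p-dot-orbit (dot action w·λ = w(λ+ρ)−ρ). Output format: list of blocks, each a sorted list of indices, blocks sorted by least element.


A_2 Cartan matrix, 2 simple roots permuted; ρ=(1,1).

λ_j+ρ reflected into Ā_13 (⟨·,θ^∨⟩≤13); 2-tuples as given:

  1: (12, 1);  2: (13, 0);  3: (12, 1);  4: (13, 0);  5: (13, 0);  6: (12, 1);  7: (13, 0)

Linkage partition of the 7 weights (2 classes, p=13):

[[1, 3, 6], [2, 4, 5, 7]]


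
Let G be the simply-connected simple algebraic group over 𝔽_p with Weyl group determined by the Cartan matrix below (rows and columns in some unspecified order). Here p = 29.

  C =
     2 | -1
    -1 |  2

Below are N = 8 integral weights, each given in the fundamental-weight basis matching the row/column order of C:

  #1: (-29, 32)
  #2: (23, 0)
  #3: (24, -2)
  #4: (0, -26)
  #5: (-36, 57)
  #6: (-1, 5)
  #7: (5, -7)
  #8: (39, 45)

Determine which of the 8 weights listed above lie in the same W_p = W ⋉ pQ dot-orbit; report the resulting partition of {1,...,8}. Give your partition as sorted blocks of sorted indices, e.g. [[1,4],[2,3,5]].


Cartan matrix: type A_2 (|W|=6); un-permuting the 2 rows.

W_29-reps of the 8 weights in Ā_29 (same 2-coord order as C):

  [1] (24, 1)
  [2] (24, 1)
  [3] (24, 1)
  [4] (24, 1)
  [5] (0, 6)
  [6] (0, 6)
  [7] (0, 6)
  [8] (11, 17)

The 8 indices split into 3 linkage classes (same alcove rep ⇔ same W_29-dot-orbit):

[[1, 2, 3, 4], [5, 6, 7], [8]]


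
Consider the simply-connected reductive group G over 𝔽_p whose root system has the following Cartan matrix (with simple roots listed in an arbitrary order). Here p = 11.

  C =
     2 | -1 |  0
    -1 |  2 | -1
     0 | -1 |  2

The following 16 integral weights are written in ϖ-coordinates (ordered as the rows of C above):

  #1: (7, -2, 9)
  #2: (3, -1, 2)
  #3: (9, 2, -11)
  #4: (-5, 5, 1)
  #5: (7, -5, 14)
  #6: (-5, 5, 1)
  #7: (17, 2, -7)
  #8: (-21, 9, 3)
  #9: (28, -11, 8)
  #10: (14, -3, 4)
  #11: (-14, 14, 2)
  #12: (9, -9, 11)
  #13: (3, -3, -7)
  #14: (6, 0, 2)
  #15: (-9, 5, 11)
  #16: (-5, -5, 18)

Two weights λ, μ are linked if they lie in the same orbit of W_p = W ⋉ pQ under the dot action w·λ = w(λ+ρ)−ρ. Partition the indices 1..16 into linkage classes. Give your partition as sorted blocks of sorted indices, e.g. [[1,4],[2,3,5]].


Type A_3, rank 3, |W|=24; reorder rows/cols to standard.

Alcove-folded reps (p=11, 16 weights, presented ϖ-order):

    1: (1, 1, 3)
    2: (4, 0, 3)
    3: (1, 7, 1)
    4: (4, 2, 2)
    5: (4, 0, 3)
    6: (4, 2, 2)
    7: (1, 4, 3)
    8: (1, 1, 3)
    9: (1, 1, 3)
    10: (4, 2, 2)
    11: (4, 2, 2)
    12: (1, 7, 1)
    13: (4, 2, 2)
    14: (7, 1, 3)
    15: (1, 1, 3)
    16: (4, 0, 3)

Partition of {1..16} into 6 W_11-dot-orbits:

[[1, 8, 9, 15], [2, 5, 16], [3, 12], [4, 6, 10, 11, 13], [7], [14]]


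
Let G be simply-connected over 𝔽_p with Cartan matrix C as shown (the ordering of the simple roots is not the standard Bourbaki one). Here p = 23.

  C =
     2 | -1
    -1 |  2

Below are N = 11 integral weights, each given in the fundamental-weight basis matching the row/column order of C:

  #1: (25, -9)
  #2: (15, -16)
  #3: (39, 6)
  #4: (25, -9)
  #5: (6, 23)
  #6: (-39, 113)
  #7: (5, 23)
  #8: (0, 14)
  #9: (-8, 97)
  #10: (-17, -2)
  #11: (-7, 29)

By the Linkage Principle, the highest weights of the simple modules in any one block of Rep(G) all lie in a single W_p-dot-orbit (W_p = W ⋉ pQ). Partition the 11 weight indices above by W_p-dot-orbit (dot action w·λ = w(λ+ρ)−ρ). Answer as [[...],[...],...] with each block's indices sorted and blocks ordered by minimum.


Cartan matrix: type A_2 (|W|=6); un-permuting the 2 rows.

W_23-reps of the 11 weights in Ā_23 (same 2-coord order as C):

  λ_1+ρ ↦ (15, 5);  λ_2+ρ ↦ (1, 15);  λ_3+ρ ↦ (1, 16);  λ_4+ρ ↦ (15, 5);  λ_5+ρ ↦ (1, 15);  λ_6+ρ ↦ (1, 15);  λ_7+ρ ↦ (1, 16);  λ_8+ρ ↦ (1, 15);  λ_9+ρ ↦ (1, 16);  λ_10+ρ ↦ (1, 16);  λ_11+ρ ↦ (1, 16)

3 distinct reps among the 11 weights ⇒ 3 W_23-linkage classes:

[[1, 4], [2, 5, 6, 8], [3, 7, 9, 10, 11]]


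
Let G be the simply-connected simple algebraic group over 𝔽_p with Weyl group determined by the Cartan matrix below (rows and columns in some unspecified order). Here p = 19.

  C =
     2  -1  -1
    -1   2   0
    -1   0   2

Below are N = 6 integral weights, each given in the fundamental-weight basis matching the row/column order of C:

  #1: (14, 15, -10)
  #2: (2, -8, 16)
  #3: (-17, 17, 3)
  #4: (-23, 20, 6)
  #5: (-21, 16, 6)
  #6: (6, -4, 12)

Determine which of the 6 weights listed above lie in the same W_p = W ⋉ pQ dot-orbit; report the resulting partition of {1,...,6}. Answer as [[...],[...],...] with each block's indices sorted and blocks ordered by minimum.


Root system A_3: the 3×3 matrix C matches after relabeling.

λ_j+ρ reflected into Ā_19 (⟨·,θ^∨⟩≤19); 3-tuples as given:

    λ_1+ρ ↦ (3, 4, 3)
    λ_2+ρ ↦ (4, 2, 12)
    λ_3+ρ ↦ (4, 2, 12)
    λ_4+ρ ↦ (4, 2, 12)
    λ_5+ρ ↦ (4, 2, 12)
    λ_6+ρ ↦ (4, 2, 12)

Linkage partition of the 6 weights (2 classes, p=19):

[[1], [2, 3, 4, 5, 6]]


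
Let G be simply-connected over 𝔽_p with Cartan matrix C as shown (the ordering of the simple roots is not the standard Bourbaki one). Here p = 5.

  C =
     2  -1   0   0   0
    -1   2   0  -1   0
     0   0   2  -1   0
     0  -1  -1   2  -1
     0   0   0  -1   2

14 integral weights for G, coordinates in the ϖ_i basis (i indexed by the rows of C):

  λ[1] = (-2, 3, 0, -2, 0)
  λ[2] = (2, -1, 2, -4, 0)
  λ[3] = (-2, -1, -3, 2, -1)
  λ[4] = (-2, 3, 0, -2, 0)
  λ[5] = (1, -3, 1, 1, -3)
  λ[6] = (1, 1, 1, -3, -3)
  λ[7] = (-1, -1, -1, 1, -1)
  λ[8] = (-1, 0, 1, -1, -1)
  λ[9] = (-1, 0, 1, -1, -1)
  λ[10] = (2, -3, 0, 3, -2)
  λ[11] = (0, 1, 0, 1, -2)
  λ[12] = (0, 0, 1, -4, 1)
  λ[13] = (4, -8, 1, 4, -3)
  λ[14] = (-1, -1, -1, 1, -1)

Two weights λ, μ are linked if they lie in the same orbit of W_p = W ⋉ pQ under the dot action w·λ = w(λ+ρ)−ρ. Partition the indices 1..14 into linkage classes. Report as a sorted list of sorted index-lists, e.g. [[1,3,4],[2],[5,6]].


Cartan matrix: type D_5 (|W|=1920); un-permuting the 5 rows.

λ_j+ρ reflected into Ā_5 (⟨·,θ^∨⟩≤5); 5-tuples as given:

  [1] (1, 0, 0, 1, 0) · [2] (0, 1, 2, 0, 0) · [3] (0, 1, 2, 0, 0) · [4] (1, 0, 0, 1, 0) · [5] (0, 0, 0, 2, 0) · [6] (0, 0, 0, 2, 0) · [7] (0, 0, 0, 2, 0) · [8] (0, 1, 2, 0, 0) · [9] (0, 1, 2, 0, 0) · [10] (1, 0, 0, 1, 0) · [11] (1, 0, 0, 1, 0) · [12] (1, 0, 0, 1, 0) · [13] (0, 0, 0, 2, 0) · [14] (0, 0, 0, 2, 0)

Grouping the 14 weights by Ā_5-representative: 3 linkage classes.

[[1, 4, 10, 11, 12], [2, 3, 8, 9], [5, 6, 7, 13, 14]]


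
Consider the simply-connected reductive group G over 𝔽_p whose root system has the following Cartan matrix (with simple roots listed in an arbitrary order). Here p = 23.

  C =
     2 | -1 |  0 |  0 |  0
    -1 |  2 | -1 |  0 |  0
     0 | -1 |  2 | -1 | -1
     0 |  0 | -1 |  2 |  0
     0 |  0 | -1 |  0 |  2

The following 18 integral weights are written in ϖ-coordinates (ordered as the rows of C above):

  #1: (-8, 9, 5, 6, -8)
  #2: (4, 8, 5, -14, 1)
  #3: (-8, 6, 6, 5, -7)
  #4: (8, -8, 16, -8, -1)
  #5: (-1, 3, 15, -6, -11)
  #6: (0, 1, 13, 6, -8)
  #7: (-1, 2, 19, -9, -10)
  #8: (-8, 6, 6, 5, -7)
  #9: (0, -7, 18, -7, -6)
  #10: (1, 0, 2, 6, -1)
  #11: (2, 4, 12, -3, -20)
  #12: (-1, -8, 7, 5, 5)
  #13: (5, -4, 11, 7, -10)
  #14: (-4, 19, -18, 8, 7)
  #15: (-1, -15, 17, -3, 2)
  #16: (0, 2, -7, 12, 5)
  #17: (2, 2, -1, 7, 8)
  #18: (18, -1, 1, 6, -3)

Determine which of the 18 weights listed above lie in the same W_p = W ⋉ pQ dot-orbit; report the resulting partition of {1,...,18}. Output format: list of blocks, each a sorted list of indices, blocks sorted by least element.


Type D_5, rank 5, |W|=1920; reorder rows/cols to standard.

Folding the 18 weights λ_j+ρ into Ā_23 (reps in the given 5-coord order):

  1: (7, 0, 1, 6, 6);  2: (5, 1, 2, 6, 5);  3: (7, 0, 1, 6, 6);  4: (2, 1, 3, 7, 0);  5: (0, 2, 1, 5, 10);  6: (7, 0, 1, 6, 6);  7: (3, 0, 0, 8, 9);  8: (7, 0, 1, 6, 6);  9: (5, 1, 2, 6, 5);  10: (2, 1, 3, 7, 0);  11: (0, 2, 1, 5, 10);  12: (7, 0, 1, 6, 6);  13: (3, 0, 0, 8, 9);  14: (3, 0, 0, 8, 9);  15: (14, 0, 2, 2, 3);  16: (2, 1, 3, 7, 0);  17: (3, 0, 0, 8, 9);  18: (14, 0, 2, 2, 3)

Linkage partition of the 18 weights (6 classes, p=23):

[[1, 3, 6, 8, 12], [2, 9], [4, 10, 16], [5, 11], [7, 13, 14, 17], [15, 18]]


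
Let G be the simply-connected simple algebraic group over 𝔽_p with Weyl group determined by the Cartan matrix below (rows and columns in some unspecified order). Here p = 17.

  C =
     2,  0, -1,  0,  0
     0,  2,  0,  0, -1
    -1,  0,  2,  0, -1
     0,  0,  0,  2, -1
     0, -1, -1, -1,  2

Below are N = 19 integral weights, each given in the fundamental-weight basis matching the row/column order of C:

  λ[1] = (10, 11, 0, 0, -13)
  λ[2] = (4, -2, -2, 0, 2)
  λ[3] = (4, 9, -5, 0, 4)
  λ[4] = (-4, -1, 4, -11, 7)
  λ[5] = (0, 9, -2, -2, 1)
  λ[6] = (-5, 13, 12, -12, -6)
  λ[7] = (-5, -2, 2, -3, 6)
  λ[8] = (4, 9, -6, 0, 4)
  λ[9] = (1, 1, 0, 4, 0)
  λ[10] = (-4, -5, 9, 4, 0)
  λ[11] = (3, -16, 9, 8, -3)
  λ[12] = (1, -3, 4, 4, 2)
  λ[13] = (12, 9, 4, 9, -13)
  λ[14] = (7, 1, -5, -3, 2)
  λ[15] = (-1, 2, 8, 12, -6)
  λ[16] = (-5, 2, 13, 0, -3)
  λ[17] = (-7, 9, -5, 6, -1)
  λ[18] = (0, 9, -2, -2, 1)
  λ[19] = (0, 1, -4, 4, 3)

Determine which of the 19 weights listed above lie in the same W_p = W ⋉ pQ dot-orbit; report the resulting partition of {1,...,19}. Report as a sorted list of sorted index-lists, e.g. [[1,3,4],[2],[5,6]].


Type D_5, rank 5, |W|=1920; reorder rows/cols to standard.

Alcove-folded reps (p=17, 19 weights, presented ϖ-order):

    λ_1+ρ ↦ (0, 10, 1, 1, 0)
    λ_2+ρ ↦ (4, 1, 1, 1, 1)
    λ_3+ρ ↦ (0, 10, 1, 1, 0)
    λ_4+ρ ↦ (3, 2, 0, 8, 0)
    λ_5+ρ ↦ (0, 10, 1, 1, 0)
    λ_6+ρ ↦ (2, 2, 1, 5, 1)
    λ_7+ρ ↦ (3, 1, 1, 2, 3)
    λ_8+ρ ↦ (0, 10, 1, 1, 0)
    λ_9+ρ ↦ (2, 2, 1, 5, 1)
    λ_10+ρ ↦ (3, 1, 1, 2, 3)
    λ_11+ρ ↦ (3, 2, 0, 8, 0)
    λ_12+ρ ↦ (2, 2, 1, 5, 1)
    λ_13+ρ ↦ (4, 1, 1, 1, 1)
    λ_14+ρ ↦ (4, 1, 1, 1, 1)
    λ_15+ρ ↦ (3, 2, 0, 8, 0)
    λ_16+ρ ↦ (4, 1, 1, 1, 1)
    λ_17+ρ ↦ (0, 0, 4, 3, 3)
    λ_18+ρ ↦ (0, 10, 1, 1, 0)
    λ_19+ρ ↦ (2, 2, 1, 5, 1)

These 19 weights hit 6 W_17-dot-orbits; sizes (5, 4, 3, 4, 2, 1):

[[1, 3, 5, 8, 18], [2, 13, 14, 16], [4, 11, 15], [6, 9, 12, 19], [7, 10], [17]]


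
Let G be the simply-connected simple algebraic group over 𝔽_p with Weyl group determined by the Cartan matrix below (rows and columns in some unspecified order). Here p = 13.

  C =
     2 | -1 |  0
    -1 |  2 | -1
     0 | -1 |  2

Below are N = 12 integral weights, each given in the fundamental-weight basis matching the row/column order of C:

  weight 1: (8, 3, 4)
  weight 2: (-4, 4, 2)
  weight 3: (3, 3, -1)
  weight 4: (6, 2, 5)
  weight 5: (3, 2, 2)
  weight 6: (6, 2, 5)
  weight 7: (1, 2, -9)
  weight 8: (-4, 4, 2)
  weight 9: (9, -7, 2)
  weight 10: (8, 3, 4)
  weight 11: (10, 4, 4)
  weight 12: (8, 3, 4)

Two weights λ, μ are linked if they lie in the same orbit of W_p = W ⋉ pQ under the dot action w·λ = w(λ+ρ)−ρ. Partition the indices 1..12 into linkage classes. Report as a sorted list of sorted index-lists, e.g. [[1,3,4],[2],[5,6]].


Root system A_3: the 3×3 matrix C matches after relabeling.

Ā_13 reps of the 12 weights (A_3, coords as presented):

  [1] (4, 4, 0)
  [2] (3, 2, 3)
  [3] (4, 4, 0)
  [4] (4, 3, 3)
  [5] (4, 3, 3)
  [6] (4, 3, 3)
  [7] (3, 2, 3)
  [8] (3, 2, 3)
  [9] (4, 3, 3)
  [10] (4, 4, 0)
  [11] (3, 2, 3)
  [12] (4, 4, 0)

The 12 indices split into 3 linkage classes (same alcove rep ⇔ same W_13-dot-orbit):

[[1, 3, 10, 12], [2, 7, 8, 11], [4, 5, 6, 9]]


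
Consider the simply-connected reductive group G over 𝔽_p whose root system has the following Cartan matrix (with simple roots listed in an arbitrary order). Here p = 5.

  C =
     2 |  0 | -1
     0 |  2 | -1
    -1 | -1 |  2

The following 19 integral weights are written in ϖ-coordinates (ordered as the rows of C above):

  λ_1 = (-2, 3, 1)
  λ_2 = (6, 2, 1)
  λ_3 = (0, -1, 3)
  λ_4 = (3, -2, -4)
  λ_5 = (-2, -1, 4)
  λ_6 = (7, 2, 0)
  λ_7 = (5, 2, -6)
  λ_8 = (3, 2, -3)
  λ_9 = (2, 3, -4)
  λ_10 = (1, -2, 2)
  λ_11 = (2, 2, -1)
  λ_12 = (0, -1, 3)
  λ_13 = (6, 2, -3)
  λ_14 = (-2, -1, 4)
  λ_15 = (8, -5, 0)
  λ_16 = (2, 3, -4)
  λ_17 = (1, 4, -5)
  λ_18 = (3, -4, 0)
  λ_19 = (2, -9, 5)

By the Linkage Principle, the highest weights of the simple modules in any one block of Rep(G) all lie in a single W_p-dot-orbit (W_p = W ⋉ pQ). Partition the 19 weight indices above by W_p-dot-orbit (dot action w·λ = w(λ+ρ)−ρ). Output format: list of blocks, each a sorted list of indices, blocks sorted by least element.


Root system A_3: the 3×3 matrix C matches after relabeling.

Each λ_j+ρ reduced to Ā_5; 3-tuples below use C's row order:

  1: (0, 3, 1) · 2: (2, 2, 0) · 3: (1, 0, 4) · 4: (0, 3, 1) · 5: (1, 0, 4) · 6: (2, 1, 1) · 7: (0, 1, 3) · 8: (2, 1, 2) · 9: (0, 1, 3) · 10: (2, 1, 2) · 11: (2, 2, 0) · 12: (1, 0, 4) · 13: (2, 2, 0) · 14: (1, 0, 4) · 15: (0, 3, 1) · 16: (0, 1, 3) · 17: (2, 1, 2) · 18: (2, 1, 2) · 19: (2, 1, 1)

Partition of {1..19} into 6 W_5-dot-orbits:

[[1, 4, 15], [2, 11, 13], [3, 5, 12, 14], [6, 19], [7, 9, 16], [8, 10, 17, 18]]


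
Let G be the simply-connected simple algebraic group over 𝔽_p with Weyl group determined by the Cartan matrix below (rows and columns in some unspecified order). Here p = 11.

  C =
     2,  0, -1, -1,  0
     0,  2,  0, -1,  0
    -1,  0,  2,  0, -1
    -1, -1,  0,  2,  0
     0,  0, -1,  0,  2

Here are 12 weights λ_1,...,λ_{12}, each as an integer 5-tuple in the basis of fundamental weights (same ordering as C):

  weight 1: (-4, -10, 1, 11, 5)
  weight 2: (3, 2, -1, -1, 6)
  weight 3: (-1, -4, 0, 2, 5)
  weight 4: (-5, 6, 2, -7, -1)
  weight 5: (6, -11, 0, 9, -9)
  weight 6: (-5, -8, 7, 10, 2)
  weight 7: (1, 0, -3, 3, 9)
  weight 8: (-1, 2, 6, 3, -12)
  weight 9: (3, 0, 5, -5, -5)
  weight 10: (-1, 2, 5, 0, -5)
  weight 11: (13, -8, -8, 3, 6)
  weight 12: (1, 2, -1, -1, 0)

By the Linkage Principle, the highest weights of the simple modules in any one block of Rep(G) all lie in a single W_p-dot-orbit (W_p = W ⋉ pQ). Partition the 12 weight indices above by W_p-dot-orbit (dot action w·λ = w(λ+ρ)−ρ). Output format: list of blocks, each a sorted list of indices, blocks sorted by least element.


Dynkin diagram of C (from the 8 off-diagonal −1 entries): A_5.

W_11-reps of the 12 weights in Ā_11 (same 5-coord order as C):

  [1] (2, 3, 0, 0, 1);  [2] (4, 0, 0, 0, 4);  [3] (0, 3, 1, 0, 6);  [4] (0, 3, 1, 0, 6);  [5] (0, 3, 1, 0, 6);  [6] (4, 0, 0, 0, 4);  [7] (0, 3, 2, 1, 4);  [8] (4, 0, 0, 0, 4);  [9] (0, 3, 2, 1, 4);  [10] (0, 3, 2, 1, 4);  [11] (4, 0, 0, 0, 4);  [12] (2, 3, 0, 0, 1)

Grouping the 12 weights by Ā_11-representative: 4 linkage classes.

[[1, 12], [2, 6, 8, 11], [3, 4, 5], [7, 9, 10]]


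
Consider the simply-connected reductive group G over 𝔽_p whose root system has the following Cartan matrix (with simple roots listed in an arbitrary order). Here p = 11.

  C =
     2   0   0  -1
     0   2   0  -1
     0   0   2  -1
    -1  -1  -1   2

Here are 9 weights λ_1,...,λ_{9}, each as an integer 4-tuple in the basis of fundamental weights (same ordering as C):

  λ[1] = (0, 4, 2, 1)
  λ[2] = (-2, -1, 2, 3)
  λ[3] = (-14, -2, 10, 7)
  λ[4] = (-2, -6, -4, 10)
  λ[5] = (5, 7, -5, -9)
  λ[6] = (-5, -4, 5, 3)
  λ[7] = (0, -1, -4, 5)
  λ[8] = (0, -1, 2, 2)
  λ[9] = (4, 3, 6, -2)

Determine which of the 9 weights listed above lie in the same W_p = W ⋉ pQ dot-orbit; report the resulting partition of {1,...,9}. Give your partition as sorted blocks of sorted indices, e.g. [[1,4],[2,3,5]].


Dynkin diagram of C (from the 6 off-diagonal −1 entries): D_4.

Each λ_j+ρ reduced to Ā_11; 4-tuples below use C's row order:

  λ_1 → (1, 5, 3, 0) · λ_2 → (1, 0, 3, 3) · λ_3 → (0, 2, 2, 3) · λ_4 → (1, 5, 3, 0) · λ_5 → (0, 2, 2, 3) · λ_6 → (1, 0, 3, 3) · λ_7 → (1, 0, 3, 3) · λ_8 → (1, 0, 3, 3) · λ_9 → (1, 0, 3, 3)

These 9 weights hit 3 W_11-dot-orbits; sizes (2, 5, 2):

[[1, 4], [2, 6, 7, 8, 9], [3, 5]]


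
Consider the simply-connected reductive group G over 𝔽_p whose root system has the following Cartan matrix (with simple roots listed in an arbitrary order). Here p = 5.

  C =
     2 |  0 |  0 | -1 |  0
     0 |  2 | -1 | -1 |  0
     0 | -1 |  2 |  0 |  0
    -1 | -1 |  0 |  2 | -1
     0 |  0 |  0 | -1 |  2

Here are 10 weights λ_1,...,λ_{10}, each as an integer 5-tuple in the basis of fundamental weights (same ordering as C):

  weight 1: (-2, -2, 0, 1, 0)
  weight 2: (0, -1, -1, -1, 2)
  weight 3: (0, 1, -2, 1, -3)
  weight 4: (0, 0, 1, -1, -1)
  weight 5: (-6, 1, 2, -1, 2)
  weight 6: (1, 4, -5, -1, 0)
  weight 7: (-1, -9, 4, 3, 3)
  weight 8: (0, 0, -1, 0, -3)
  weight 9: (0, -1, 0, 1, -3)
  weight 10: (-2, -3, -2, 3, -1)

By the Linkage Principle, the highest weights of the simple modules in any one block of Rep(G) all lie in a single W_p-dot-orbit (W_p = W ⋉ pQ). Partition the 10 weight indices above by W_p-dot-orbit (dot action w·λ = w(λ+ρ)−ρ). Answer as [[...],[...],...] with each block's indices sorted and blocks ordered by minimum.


Dynkin diagram of C (from the 8 off-diagonal −1 entries): D_5.

Folding the 10 weights λ_j+ρ into Ā_5 (reps in the given 5-coord order):

  [1] (1, 1, 0, 0, 1) · [2] (1, 0, 0, 0, 3) · [3] (1, 0, 1, 0, 2) · [4] (1, 1, 2, 0, 0) · [5] (0, 0, 0, 0, 2) · [6] (1, 0, 1, 0, 2) · [7] (1, 0, 0, 0, 3) · [8] (0, 0, 0, 1, 1) · [9] (1, 0, 1, 0, 2) · [10] (1, 1, 2, 0, 0)

Grouping the 10 weights by Ā_5-representative: 6 linkage classes.

[[1], [2, 7], [3, 6, 9], [4, 10], [5], [8]]


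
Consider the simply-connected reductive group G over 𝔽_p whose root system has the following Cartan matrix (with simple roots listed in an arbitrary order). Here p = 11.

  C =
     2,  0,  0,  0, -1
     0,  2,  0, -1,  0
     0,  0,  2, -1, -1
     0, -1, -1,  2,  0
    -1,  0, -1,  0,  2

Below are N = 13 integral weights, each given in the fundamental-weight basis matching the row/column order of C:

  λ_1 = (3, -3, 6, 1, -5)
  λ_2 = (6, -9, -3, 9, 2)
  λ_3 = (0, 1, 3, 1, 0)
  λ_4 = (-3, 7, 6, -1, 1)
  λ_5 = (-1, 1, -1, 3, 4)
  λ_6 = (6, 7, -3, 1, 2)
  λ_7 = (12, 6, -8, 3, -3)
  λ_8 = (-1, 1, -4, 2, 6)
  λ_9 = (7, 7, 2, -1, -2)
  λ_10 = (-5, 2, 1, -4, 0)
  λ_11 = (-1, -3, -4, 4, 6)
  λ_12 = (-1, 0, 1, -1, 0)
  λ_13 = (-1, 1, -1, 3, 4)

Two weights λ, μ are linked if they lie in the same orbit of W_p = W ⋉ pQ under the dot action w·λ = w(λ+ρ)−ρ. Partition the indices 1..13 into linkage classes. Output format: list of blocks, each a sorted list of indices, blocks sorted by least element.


Dynkin diagram of C (from the 8 off-diagonal −1 entries): A_5.

λ_j+ρ reflected into Ā_11 (⟨·,θ^∨⟩≤11); 5-tuples as given:

  1: (0, 2, 3, 0, 4);  2: (0, 1, 2, 0, 1);  3: (1, 2, 4, 2, 1);  4: (0, 2, 3, 0, 4);  5: (0, 2, 0, 4, 5);  6: (0, 1, 2, 0, 1);  7: (0, 2, 3, 0, 4);  8: (0, 2, 3, 0, 4);  9: (0, 1, 2, 0, 1);  10: (0, 1, 2, 0, 1);  11: (0, 2, 3, 0, 4);  12: (0, 1, 2, 0, 1);  13: (0, 2, 0, 4, 5)

The 13 indices split into 4 linkage classes (same alcove rep ⇔ same W_11-dot-orbit):

[[1, 4, 7, 8, 11], [2, 6, 9, 10, 12], [3], [5, 13]]


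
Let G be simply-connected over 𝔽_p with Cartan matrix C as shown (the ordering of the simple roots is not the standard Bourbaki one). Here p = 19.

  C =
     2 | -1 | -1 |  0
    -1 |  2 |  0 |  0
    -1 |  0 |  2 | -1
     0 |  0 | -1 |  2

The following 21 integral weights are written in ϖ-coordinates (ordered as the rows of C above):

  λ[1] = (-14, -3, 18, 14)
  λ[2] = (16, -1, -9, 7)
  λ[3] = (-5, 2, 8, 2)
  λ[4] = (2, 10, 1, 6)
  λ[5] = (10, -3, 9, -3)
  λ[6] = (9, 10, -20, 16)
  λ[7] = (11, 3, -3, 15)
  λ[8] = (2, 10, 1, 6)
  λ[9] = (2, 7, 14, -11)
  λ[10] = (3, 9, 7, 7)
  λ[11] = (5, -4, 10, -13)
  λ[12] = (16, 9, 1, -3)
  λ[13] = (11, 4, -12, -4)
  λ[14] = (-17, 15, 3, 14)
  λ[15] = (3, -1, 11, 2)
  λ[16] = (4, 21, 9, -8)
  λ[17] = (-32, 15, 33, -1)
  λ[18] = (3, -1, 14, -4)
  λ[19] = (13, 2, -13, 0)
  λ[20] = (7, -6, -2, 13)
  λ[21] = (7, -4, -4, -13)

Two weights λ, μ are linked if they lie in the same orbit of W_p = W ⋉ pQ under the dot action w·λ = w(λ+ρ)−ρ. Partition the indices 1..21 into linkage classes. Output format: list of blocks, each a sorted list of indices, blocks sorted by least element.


Dynkin diagram of C (from the 6 off-diagonal −1 entries): A_4.

Alcove-folded reps (p=19, 21 weights, presented ϖ-order):

  λ_1+ρ ↦ (0, 2, 4, 0)
  λ_2+ρ ↦ (9, 0, 8, 0)
  λ_3+ρ ↦ (3, 1, 5, 3)
  λ_4+ρ ↦ (3, 7, 2, 3)
  λ_5+ρ ↦ (9, 0, 8, 0)
  λ_6+ρ ↦ (9, 0, 8, 0)
  λ_7+ρ ↦ (3, 7, 2, 3)
  λ_8+ρ ↦ (3, 7, 2, 3)
  λ_9+ρ ↦ (3, 1, 5, 3)
  λ_10+ρ ↦ (3, 1, 5, 3)
  λ_11+ρ ↦ (2, 3, 1, 11)
  λ_12+ρ ↦ (9, 0, 8, 0)
  λ_13+ρ ↦ (2, 3, 1, 11)
  λ_14+ρ ↦ (4, 0, 12, 3)
  λ_15+ρ ↦ (4, 0, 12, 3)
  λ_16+ρ ↦ (3, 1, 5, 3)
  λ_17+ρ ↦ (4, 0, 12, 3)
  λ_18+ρ ↦ (4, 0, 12, 3)
  λ_19+ρ ↦ (2, 3, 1, 11)
  λ_20+ρ ↦ (2, 3, 1, 11)
  λ_21+ρ ↦ (3, 7, 2, 3)

These 21 weights hit 6 W_19-dot-orbits; sizes (1, 4, 4, 4, 4, 4):

[[1], [2, 5, 6, 12], [3, 9, 10, 16], [4, 7, 8, 21], [11, 13, 19, 20], [14, 15, 17, 18]]


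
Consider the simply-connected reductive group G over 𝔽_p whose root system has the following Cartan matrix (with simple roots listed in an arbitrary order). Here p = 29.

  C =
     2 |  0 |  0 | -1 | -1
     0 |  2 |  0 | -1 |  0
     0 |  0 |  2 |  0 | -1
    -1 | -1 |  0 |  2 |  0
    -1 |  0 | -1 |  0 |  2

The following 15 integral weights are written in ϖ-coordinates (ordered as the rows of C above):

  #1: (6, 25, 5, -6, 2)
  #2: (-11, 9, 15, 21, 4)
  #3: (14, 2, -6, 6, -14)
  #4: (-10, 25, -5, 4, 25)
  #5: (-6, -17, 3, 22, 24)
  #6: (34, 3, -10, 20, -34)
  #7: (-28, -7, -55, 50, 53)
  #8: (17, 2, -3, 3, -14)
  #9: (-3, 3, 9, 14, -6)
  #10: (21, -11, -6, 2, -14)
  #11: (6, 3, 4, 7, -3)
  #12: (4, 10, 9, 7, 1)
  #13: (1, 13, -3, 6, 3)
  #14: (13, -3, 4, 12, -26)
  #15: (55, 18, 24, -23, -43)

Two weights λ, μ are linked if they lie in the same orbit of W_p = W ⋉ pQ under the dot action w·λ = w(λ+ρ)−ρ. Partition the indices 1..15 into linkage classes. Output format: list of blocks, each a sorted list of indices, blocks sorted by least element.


Type A_5, rank 5, |W|=720; reorder rows/cols to standard.

Folding the 15 weights λ_j+ρ into Ā_29 (reps in the given 5-coord order):

  λ_1 → (2, 13, 2, 5, 1) · λ_2 → (5, 4, 3, 8, 2) · λ_3 → (3, 3, 13, 4, 2) · λ_4 → (3, 3, 13, 4, 2) · λ_5 → (5, 2, 14, 0, 6) · λ_6 → (2, 14, 2, 7, 2) · λ_7 → (5, 2, 14, 0, 6) · λ_8 → (3, 3, 13, 4, 2) · λ_9 → (5, 4, 3, 8, 2) · λ_10 → (3, 3, 13, 4, 2) · λ_11 → (5, 4, 3, 8, 2) · λ_12 → (5, 4, 3, 8, 2) · λ_13 → (2, 14, 2, 7, 2) · λ_14 → (5, 2, 14, 0, 6) · λ_15 → (5, 4, 3, 8, 2)

These 15 weights hit 5 W_29-dot-orbits; sizes (1, 5, 4, 3, 2):

[[1], [2, 9, 11, 12, 15], [3, 4, 8, 10], [5, 7, 14], [6, 13]]
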